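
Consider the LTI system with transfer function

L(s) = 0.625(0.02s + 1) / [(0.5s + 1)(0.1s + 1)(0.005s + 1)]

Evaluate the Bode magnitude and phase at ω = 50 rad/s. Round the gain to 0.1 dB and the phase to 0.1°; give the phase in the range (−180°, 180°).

-43.5 dB, -135.4°

At ω = 50 rad/s:
zero (1 + j50·0.02) = 1 + j1 → |·| ≈ 1.4142, ∠ ≈ 45.00°
pole (1 + j50·0.5) = 1 + j25 → |·| ≈ 25.02, ∠ ≈ 87.71°
pole (1 + j50·0.1) = 1 + j5 → |·| ≈ 5.099, ∠ ≈ 78.69°
pole (1 + j50·0.005) = 1 + j0.25 → |·| ≈ 1.0308, ∠ ≈ 14.04°
|L| = 0.625 · 1.4142 / (25.02 · 5.099 · 1.0308) ≈ 0.0067212
Gain = 20 log₁₀(0.0067212) ≈ -43.45 dB
∠L = (45.00°) − (87.71° + 78.69° + 14.04°) = -135.44°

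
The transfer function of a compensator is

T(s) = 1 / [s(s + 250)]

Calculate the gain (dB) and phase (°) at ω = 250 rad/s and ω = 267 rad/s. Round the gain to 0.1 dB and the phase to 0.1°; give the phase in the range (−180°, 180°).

At s = jω = j250:
pole (s+250): 250 + j250 → |·| = √(250²+250²) = √125000 ≈ 353.55, ∠ = arctan(250/250) ≈ 45.00°
pole at origin: |s| = 250, ∠ = 90.00° (in denominator)
|T| = 1 / 88388 ≈ 1.1314e-05
Gain = 20 log₁₀(1.1314e-05) ≈ -98.93 dB
∠T = 0.00° − 135.00° = -135.00°

At s = jω = j267:
pole (s+250): 250 + j267 → |·| = √(250²+267²) = √133789 ≈ 365.77, ∠ = arctan(267/250) ≈ 46.88°
pole at origin: |s| = 267, ∠ = 90.00° (in denominator)
|T| = 1 / 97661 ≈ 1.024e-05
Gain = 20 log₁₀(1.024e-05) ≈ -99.79 dB
∠T = 0.00° − 136.88° = -136.88°

ω = 250: -98.9 dB, -135.0°; ω = 267: -99.8 dB, -136.9°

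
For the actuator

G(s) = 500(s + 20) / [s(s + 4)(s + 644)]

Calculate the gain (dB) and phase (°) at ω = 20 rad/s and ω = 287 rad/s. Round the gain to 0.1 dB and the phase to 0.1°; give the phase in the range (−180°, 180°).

At s = jω = j20:
zero (s+20): 20 + j20 → |·| = √(20²+20²) = √800 ≈ 28.284, ∠ = arctan(20/20) ≈ 45.00°
pole (s+4): 4 + j20 → |·| = √(4²+20²) = √416 ≈ 20.396, ∠ = arctan(20/4) ≈ 78.69°
pole (s+644): 644 + j20 → |·| = √(644²+20²) = √415136 ≈ 644.31, ∠ = arctan(20/644) ≈ 1.78°
pole at origin: |s| = 20, ∠ = 90.00° (in denominator)
|G| = 500 · 28.284 / 2.6283e+05 ≈ 0.053807
Gain = 20 log₁₀(0.053807) ≈ -25.38 dB
∠G = 45.00° − 170.47° = -125.47°

At s = jω = j287:
zero (s+20): 20 + j287 → |·| = √(20²+287²) = √82769 ≈ 287.7, ∠ = arctan(287/20) ≈ 86.01°
pole (s+4): 4 + j287 → |·| = √(4²+287²) = √82385 ≈ 287.03, ∠ = arctan(287/4) ≈ 89.20°
pole (s+644): 644 + j287 → |·| = √(644²+287²) = √497105 ≈ 705.06, ∠ = arctan(287/644) ≈ 24.02°
pole at origin: |s| = 287, ∠ = 90.00° (in denominator)
|G| = 500 · 287.7 / 5.8081e+07 ≈ 0.0024767
Gain = 20 log₁₀(0.0024767) ≈ -52.12 dB
∠G = 86.01° − 203.22° = -117.21°

ω = 20: -25.4 dB, -125.5°; ω = 287: -52.1 dB, -117.2°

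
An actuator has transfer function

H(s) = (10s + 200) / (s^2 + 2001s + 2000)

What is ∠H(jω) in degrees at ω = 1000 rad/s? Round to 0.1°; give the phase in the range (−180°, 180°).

-27.7°

Substitute s = j1000:
Numerator: 10(j1000) + 200 = 200 + j10000
Denominator: (j1000)^2 + 2001(j1000) + 2000 = -998000 + j2001000
|N| = √(200² + 10000²) ≈ 10002, ∠N ≈ 88.85°
|D| = √(998000² + 2001000²) ≈ 2.2361e+06, ∠D ≈ 116.51°
∠H = 88.85° − 116.51° = -27.66°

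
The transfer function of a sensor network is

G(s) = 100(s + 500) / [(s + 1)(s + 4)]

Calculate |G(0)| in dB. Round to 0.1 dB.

81.9 dB

G(0) = 100·500 / (1·4) = 12500
20 log₁₀(12500) ≈ 81.94 dB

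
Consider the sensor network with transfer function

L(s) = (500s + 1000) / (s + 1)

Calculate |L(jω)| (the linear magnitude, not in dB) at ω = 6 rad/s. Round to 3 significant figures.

Substitute s = j6:
Numerator: 500(j6) + 1000 = 1000 + j3000
Denominator: (j6) + 1 = 1 + j6
|N| = √(1000² + 3000²) ≈ 3162.3, ∠N ≈ 71.57°
|D| = √(1² + 6²) ≈ 6.0828, ∠D ≈ 80.54°
|L| = 3162.3 / 6.0828 ≈ 519.88

520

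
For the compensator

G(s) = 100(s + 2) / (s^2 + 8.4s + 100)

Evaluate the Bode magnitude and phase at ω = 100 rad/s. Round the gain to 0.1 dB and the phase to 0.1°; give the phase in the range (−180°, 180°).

At s = jω = j100:
zero (s+2): 2 + j100 → |·| = √(2²+100²) = √10004 ≈ 100.02, ∠ = arctan(100/2) ≈ 88.85°
quadratic: (j100)² + 8.4·j100 + 100 = -9900 + j840 → |·| ≈ 9935.6, ∠ ≈ 175.15°
|G| = 100 · 100.02 / 9935.6 ≈ 1.0067
Gain = 20 log₁₀(1.0067) ≈ 0.06 dB
∠G = 88.85° − 175.15° = -86.30°

0.1 dB, -86.3°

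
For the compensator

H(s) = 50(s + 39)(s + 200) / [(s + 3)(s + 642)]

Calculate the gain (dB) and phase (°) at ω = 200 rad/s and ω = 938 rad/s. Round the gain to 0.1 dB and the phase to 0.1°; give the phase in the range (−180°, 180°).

ω = 200: 26.6 dB, 17.5°; ω = 938: 32.5 dB, 20.2°

At s = jω = j200:
zero (s+39): 39 + j200 → |·| = √(39²+200²) = √41521 ≈ 203.77, ∠ = arctan(200/39) ≈ 78.97°
zero (s+200): 200 + j200 → |·| = √(200²+200²) = √80000 ≈ 282.84, ∠ = arctan(200/200) ≈ 45.00°
pole (s+3): 3 + j200 → |·| = √(3²+200²) = √40009 ≈ 200.02, ∠ = arctan(200/3) ≈ 89.14°
pole (s+642): 642 + j200 → |·| = √(642²+200²) = √452164 ≈ 672.43, ∠ = arctan(200/642) ≈ 17.30°
|H| = 50 · 57634 / 1.345e+05 ≈ 21.425
Gain = 20 log₁₀(21.425) ≈ 26.62 dB
∠H = 123.97° − 106.44° = 17.53°

At s = jω = j938:
zero (s+39): 39 + j938 → |·| = √(39²+938²) = √881365 ≈ 938.81, ∠ = arctan(938/39) ≈ 87.62°
zero (s+200): 200 + j938 → |·| = √(200²+938²) = √919844 ≈ 959.08, ∠ = arctan(938/200) ≈ 77.96°
pole (s+3): 3 + j938 → |·| = √(3²+938²) = √879853 ≈ 938, ∠ = arctan(938/3) ≈ 89.82°
pole (s+642): 642 + j938 → |·| = √(642²+938²) = √1292008 ≈ 1136.7, ∠ = arctan(938/642) ≈ 55.61°
|H| = 50 · 9.0039e+05 / 1.0662e+06 ≈ 42.224
Gain = 20 log₁₀(42.224) ≈ 32.51 dB
∠H = 165.58° − 145.43° = 20.15°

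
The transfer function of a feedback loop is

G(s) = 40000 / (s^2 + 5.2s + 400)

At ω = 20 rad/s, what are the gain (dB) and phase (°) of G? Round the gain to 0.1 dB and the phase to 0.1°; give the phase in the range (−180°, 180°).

51.7 dB, -90.0°

At s = jω = j20:
quadratic: (j20)² + 5.2·j20 + 400 = 0 + j104 → |·| ≈ 104, ∠ ≈ 90.00°
|G| = 40000 / 104 ≈ 384.62
Gain = 20 log₁₀(384.62) ≈ 51.70 dB
∠G = 0.00° − 90.00° = -90.00°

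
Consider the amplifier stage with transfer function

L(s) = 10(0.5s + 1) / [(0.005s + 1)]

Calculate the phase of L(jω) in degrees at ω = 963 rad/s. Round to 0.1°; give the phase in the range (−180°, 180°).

At ω = 963 rad/s:
zero (1 + j963·0.5) = 1 + j481.5 → |·| ≈ 481.5, ∠ ≈ 89.88°
pole (1 + j963·0.005) = 1 + j4.815 → |·| ≈ 4.9177, ∠ ≈ 78.27°
∠L = (89.88°) − (78.27°) = 11.61°

11.6°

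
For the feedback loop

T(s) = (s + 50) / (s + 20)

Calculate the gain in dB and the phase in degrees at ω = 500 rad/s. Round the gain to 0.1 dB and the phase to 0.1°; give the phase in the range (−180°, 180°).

At s = jω = j500:
zero (s+50): 50 + j500 → |·| = √(50²+500²) = √252500 ≈ 502.49, ∠ = arctan(500/50) ≈ 84.29°
pole (s+20): 20 + j500 → |·| = √(20²+500²) = √250400 ≈ 500.4, ∠ = arctan(500/20) ≈ 87.71°
|T| = 1 · 502.49 / 500.4 ≈ 1.0042
Gain = 20 log₁₀(1.0042) ≈ 0.04 dB
∠T = 84.29° − 87.71° = -3.42°

0.0 dB, -3.4°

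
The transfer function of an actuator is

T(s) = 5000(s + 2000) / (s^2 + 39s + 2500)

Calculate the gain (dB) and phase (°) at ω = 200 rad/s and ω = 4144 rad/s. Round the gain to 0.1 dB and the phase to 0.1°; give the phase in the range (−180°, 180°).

At s = jω = j200:
zero (s+2000): 2000 + j200 → |·| = √(2000²+200²) = √4040000 ≈ 2010, ∠ = arctan(200/2000) ≈ 5.71°
quadratic: (j200)² + 39·j200 + 2500 = -37500 + j7800 → |·| ≈ 38303, ∠ ≈ 168.25°
|T| = 5000 · 2010 / 38303 ≈ 262.38
Gain = 20 log₁₀(262.38) ≈ 48.38 dB
∠T = 5.71° − 168.25° = -162.54°

At s = jω = j4144:
zero (s+2000): 2000 + j4144 → |·| = √(2000²+4144²) = √21172736 ≈ 4601.4, ∠ = arctan(4144/2000) ≈ 64.24°
quadratic: (j4144)² + 39·j4144 + 2500 = -17170236 + j161616 → |·| ≈ 1.7171e+07, ∠ ≈ 179.46°
|T| = 5000 · 4601.4 / 1.7171e+07 ≈ 1.3399
Gain = 20 log₁₀(1.3399) ≈ 2.54 dB
∠T = 64.24° − 179.46° = -115.22°

ω = 200: 48.4 dB, -162.5°; ω = 4144: 2.5 dB, -115.2°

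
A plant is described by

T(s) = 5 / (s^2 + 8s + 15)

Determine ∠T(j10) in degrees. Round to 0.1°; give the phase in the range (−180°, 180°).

Substitute s = j10:
Numerator: 5 = 5 + j0
Denominator: (j10)^2 + 8(j10) + 15 = -85 + j80
|N| = √(5² + 0²) ≈ 5, ∠N ≈ 0.00°
|D| = √(85² + 80²) ≈ 116.73, ∠D ≈ 136.74°
∠T = 0.00° − 136.74° = -136.74°

-136.7°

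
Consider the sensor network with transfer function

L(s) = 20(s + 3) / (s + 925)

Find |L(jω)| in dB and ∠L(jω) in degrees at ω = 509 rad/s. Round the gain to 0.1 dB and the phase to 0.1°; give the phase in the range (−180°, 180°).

At s = jω = j509:
zero (s+3): 3 + j509 → |·| = √(3²+509²) = √259090 ≈ 509.01, ∠ = arctan(509/3) ≈ 89.66°
pole (s+925): 925 + j509 → |·| = √(925²+509²) = √1114706 ≈ 1055.8, ∠ = arctan(509/925) ≈ 28.82°
|L| = 20 · 509.01 / 1055.8 ≈ 9.6422
Gain = 20 log₁₀(9.6422) ≈ 19.68 dB
∠L = 89.66° − 28.82° = 60.84°

19.7 dB, 60.8°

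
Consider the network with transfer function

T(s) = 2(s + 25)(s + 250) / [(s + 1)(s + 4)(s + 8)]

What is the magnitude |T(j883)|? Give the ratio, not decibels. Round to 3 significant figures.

0.00235

At s = jω = j883:
zero (s+25): 25 + j883 → |·| = √(25²+883²) = √780314 ≈ 883.35, ∠ = arctan(883/25) ≈ 88.38°
zero (s+250): 250 + j883 → |·| = √(250²+883²) = √842189 ≈ 917.71, ∠ = arctan(883/250) ≈ 74.19°
pole (s+1): 1 + j883 → |·| = √(1²+883²) = √779690 ≈ 883, ∠ = arctan(883/1) ≈ 89.94°
pole (s+4): 4 + j883 → |·| = √(4²+883²) = √779705 ≈ 883.01, ∠ = arctan(883/4) ≈ 89.74°
pole (s+8): 8 + j883 → |·| = √(8²+883²) = √779753 ≈ 883.04, ∠ = arctan(883/8) ≈ 89.48°
|T| = 2 · 8.1066e+05 / 6.885e+08 ≈ 0.0023549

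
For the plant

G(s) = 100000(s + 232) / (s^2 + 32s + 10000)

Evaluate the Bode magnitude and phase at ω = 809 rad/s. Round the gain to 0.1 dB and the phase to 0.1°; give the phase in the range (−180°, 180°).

42.3 dB, -103.7°

At s = jω = j809:
zero (s+232): 232 + j809 → |·| = √(232²+809²) = √708305 ≈ 841.61, ∠ = arctan(809/232) ≈ 74.00°
quadratic: (j809)² + 32·j809 + 10000 = -644481 + j25888 → |·| ≈ 6.45e+05, ∠ ≈ 177.70°
|G| = 100000 · 841.61 / 6.45e+05 ≈ 130.48
Gain = 20 log₁₀(130.48) ≈ 42.31 dB
∠G = 74.00° − 177.70° = -103.70°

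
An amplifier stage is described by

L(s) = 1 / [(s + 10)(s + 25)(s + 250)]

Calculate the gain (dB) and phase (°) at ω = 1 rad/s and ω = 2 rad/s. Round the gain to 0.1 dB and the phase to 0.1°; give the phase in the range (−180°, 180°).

ω = 1: -96.0 dB, -8.2°; ω = 2: -96.1 dB, -16.3°

At s = jω = j1:
pole (s+10): 10 + j1 → |·| = √(10²+1²) = √101 ≈ 10.05, ∠ = arctan(1/10) ≈ 5.71°
pole (s+25): 25 + j1 → |·| = √(25²+1²) = √626 ≈ 25.02, ∠ = arctan(1/25) ≈ 2.29°
pole (s+250): 250 + j1 → |·| = √(250²+1²) = √62501 ≈ 250, ∠ = arctan(1/250) ≈ 0.23°
|L| = 1 / 62863 ≈ 1.5908e-05
Gain = 20 log₁₀(1.5908e-05) ≈ -95.97 dB
∠L = 0.00° − 8.23° = -8.23°

At s = jω = j2:
pole (s+10): 10 + j2 → |·| = √(10²+2²) = √104 ≈ 10.198, ∠ = arctan(2/10) ≈ 11.31°
pole (s+25): 25 + j2 → |·| = √(25²+2²) = √629 ≈ 25.08, ∠ = arctan(2/25) ≈ 4.57°
pole (s+250): 250 + j2 → |·| = √(250²+2²) = √62504 ≈ 250.01, ∠ = arctan(2/250) ≈ 0.46°
|L| = 1 / 63944 ≈ 1.5639e-05
Gain = 20 log₁₀(1.5639e-05) ≈ -96.12 dB
∠L = 0.00° − 16.34° = -16.34°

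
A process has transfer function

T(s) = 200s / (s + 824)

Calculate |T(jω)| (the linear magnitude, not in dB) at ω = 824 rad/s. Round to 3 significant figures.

At s = jω = j824:
zero at origin: s = j824 → |·| = 824, ∠ = 90.00°
pole (s+824): 824 + j824 → |·| = √(824²+824²) = √1357952 ≈ 1165.3, ∠ = arctan(824/824) ≈ 45.00°
|T| = 200 · 824 / 1165.3 ≈ 141.42

141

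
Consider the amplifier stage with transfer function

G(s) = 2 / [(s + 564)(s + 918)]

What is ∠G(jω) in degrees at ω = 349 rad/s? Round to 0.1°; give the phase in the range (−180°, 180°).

-52.6°

At s = jω = j349:
pole (s+564): 564 + j349 → |·| = √(564²+349²) = √439897 ≈ 663.25, ∠ = arctan(349/564) ≈ 31.75°
pole (s+918): 918 + j349 → |·| = √(918²+349²) = √964525 ≈ 982.1, ∠ = arctan(349/918) ≈ 20.82°
∠G = 0.00° − 52.57° = -52.57°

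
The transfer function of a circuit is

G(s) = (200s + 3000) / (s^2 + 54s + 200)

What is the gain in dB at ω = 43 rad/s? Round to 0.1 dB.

Substitute s = j43:
Numerator: 200(j43) + 3000 = 3000 + j8600
Denominator: (j43)^2 + 54(j43) + 200 = -1649 + j2322
|N| = √(3000² + 8600²) ≈ 9108.2, ∠N ≈ 70.77°
|D| = √(1649² + 2322²) ≈ 2848, ∠D ≈ 125.38°
|G| = 9108.2 / 2848 ≈ 3.1981
Gain = 20 log₁₀(3.1981) ≈ 10.10 dB

10.1 dB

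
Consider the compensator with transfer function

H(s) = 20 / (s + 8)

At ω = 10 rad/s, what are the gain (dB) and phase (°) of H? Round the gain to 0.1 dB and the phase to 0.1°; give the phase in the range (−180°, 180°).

3.9 dB, -51.3°

At s = jω = j10:
pole (s+8): 8 + j10 → |·| = √(8²+10²) = √164 ≈ 12.806, ∠ = arctan(10/8) ≈ 51.34°
|H| = 20 / 12.806 ≈ 1.5618
Gain = 20 log₁₀(1.5618) ≈ 3.87 dB
∠H = 0.00° − 51.34° = -51.34°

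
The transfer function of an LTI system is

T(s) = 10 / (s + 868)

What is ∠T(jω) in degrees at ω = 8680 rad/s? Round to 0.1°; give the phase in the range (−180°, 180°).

-84.3°

Substitute s = j8680:
Numerator: 10 = 10 + j0
Denominator: (j8680) + 868 = 868 + j8680
|N| = √(10² + 0²) ≈ 10, ∠N ≈ 0.00°
|D| = √(868² + 8680²) ≈ 8723.3, ∠D ≈ 84.29°
∠T = 0.00° − 84.29° = -84.29°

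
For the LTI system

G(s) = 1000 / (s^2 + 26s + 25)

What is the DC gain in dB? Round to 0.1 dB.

G(0) = 1000 / 25 = 40
20 log₁₀(40) ≈ 32.04 dB

32.0 dB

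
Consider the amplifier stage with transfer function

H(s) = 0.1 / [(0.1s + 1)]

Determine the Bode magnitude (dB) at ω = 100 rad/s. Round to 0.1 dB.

-40.0 dB

At ω = 100 rad/s:
pole (1 + j100·0.1) = 1 + j10 → |·| ≈ 10.05, ∠ ≈ 84.29°
|H| = 0.1 · 1 / (10.05) ≈ 0.0099502
Gain = 20 log₁₀(0.0099502) ≈ -40.04 dB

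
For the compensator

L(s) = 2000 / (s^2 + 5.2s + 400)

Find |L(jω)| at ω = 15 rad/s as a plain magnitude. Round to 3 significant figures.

10.4

At s = jω = j15:
quadratic: (j15)² + 5.2·j15 + 400 = 175 + j78 → |·| ≈ 191.6, ∠ ≈ 24.02°
|L| = 2000 / 191.6 ≈ 10.438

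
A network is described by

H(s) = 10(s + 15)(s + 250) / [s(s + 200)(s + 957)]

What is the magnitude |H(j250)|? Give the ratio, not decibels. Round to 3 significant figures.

At s = jω = j250:
zero (s+15): 15 + j250 → |·| = √(15²+250²) = √62725 ≈ 250.45, ∠ = arctan(250/15) ≈ 86.57°
zero (s+250): 250 + j250 → |·| = √(250²+250²) = √125000 ≈ 353.55, ∠ = arctan(250/250) ≈ 45.00°
pole (s+200): 200 + j250 → |·| = √(200²+250²) = √102500 ≈ 320.16, ∠ = arctan(250/200) ≈ 51.34°
pole (s+957): 957 + j250 → |·| = √(957²+250²) = √978349 ≈ 989.12, ∠ = arctan(250/957) ≈ 14.64°
pole at origin: |s| = 250, ∠ = 90.00° (in denominator)
|H| = 10 · 88547 / 7.9169e+07 ≈ 0.011185

0.0112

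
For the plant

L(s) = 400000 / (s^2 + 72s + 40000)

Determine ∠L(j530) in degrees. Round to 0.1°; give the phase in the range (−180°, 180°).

-171.0°

At s = jω = j530:
quadratic: (j530)² + 72·j530 + 40000 = -240900 + j38160 → |·| ≈ 2.439e+05, ∠ ≈ 171.00°
∠L = 0.00° − 171.00° = -171.00°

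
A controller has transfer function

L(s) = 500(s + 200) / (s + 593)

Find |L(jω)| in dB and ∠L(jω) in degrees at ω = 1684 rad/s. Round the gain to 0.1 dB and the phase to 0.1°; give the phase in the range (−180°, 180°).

53.5 dB, 12.6°

At s = jω = j1684:
zero (s+200): 200 + j1684 → |·| = √(200²+1684²) = √2875856 ≈ 1695.8, ∠ = arctan(1684/200) ≈ 83.23°
pole (s+593): 593 + j1684 → |·| = √(593²+1684²) = √3187505 ≈ 1785.4, ∠ = arctan(1684/593) ≈ 70.60°
|L| = 500 · 1695.8 / 1785.4 ≈ 474.91
Gain = 20 log₁₀(474.91) ≈ 53.53 dB
∠L = 83.23° − 70.60° = 12.63°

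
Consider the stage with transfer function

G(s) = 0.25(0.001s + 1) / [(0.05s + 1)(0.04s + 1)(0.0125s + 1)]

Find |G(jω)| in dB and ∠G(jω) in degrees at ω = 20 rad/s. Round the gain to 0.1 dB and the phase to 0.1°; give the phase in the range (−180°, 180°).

-17.5 dB, -96.6°

At ω = 20 rad/s:
zero (1 + j20·0.001) = 1 + j0.02 → |·| ≈ 1.0002, ∠ ≈ 1.15°
pole (1 + j20·0.05) = 1 + j1 → |·| ≈ 1.4142, ∠ ≈ 45.00°
pole (1 + j20·0.04) = 1 + j0.8 → |·| ≈ 1.2806, ∠ ≈ 38.66°
pole (1 + j20·0.0125) = 1 + j0.25 → |·| ≈ 1.0308, ∠ ≈ 14.04°
|G| = 0.25 · 1.0002 / (1.4142 · 1.2806 · 1.0308) ≈ 0.13395
Gain = 20 log₁₀(0.13395) ≈ -17.46 dB
∠G = (1.15°) − (45.00° + 38.66° + 14.04°) = -96.55°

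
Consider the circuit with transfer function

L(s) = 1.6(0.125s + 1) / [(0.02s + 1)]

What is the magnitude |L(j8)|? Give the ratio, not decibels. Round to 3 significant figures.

At ω = 8 rad/s:
zero (1 + j8·0.125) = 1 + j1 → |·| ≈ 1.4142, ∠ ≈ 45.00°
pole (1 + j8·0.02) = 1 + j0.16 → |·| ≈ 1.0127, ∠ ≈ 9.09°
|L| = 1.6 · 1.4142 / (1.0127) ≈ 2.2343

2.23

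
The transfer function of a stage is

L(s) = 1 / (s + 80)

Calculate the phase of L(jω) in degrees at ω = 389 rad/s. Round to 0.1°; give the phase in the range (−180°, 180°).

-78.4°

Substitute s = j389:
Numerator: 1 = 1 + j0
Denominator: (j389) + 80 = 80 + j389
|N| = √(1² + 0²) ≈ 1, ∠N ≈ 0.00°
|D| = √(80² + 389²) ≈ 397.14, ∠D ≈ 78.38°
∠L = 0.00° − 78.38° = -78.38°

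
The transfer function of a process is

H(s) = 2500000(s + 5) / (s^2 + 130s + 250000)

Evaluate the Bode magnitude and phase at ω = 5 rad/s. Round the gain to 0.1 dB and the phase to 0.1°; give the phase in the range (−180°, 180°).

37.0 dB, 44.9°

At s = jω = j5:
zero (s+5): 5 + j5 → |·| = √(5²+5²) = √50 ≈ 7.0711, ∠ = arctan(5/5) ≈ 45.00°
quadratic: (j5)² + 130·j5 + 250000 = 249975 + j650 → |·| ≈ 2.4998e+05, ∠ ≈ 0.15°
|H| = 2500000 · 7.0711 / 2.4998e+05 ≈ 70.717
Gain = 20 log₁₀(70.717) ≈ 36.99 dB
∠H = 45.00° − 0.15° = 44.85°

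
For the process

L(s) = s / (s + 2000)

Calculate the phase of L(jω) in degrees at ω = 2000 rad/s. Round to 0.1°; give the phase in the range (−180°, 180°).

45.0°

At s = jω = j2000:
zero at origin: s = j2000 → |·| = 2000, ∠ = 90.00°
pole (s+2000): 2000 + j2000 → |·| = √(2000²+2000²) = √8000000 ≈ 2828.4, ∠ = arctan(2000/2000) ≈ 45.00°
∠L = 90.00° − 45.00° = 45.00°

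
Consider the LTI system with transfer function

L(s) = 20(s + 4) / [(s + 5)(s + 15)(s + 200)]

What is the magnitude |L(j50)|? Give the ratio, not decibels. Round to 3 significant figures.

0.00186

At s = jω = j50:
zero (s+4): 4 + j50 → |·| = √(4²+50²) = √2516 ≈ 50.16, ∠ = arctan(50/4) ≈ 85.43°
pole (s+5): 5 + j50 → |·| = √(5²+50²) = √2525 ≈ 50.249, ∠ = arctan(50/5) ≈ 84.29°
pole (s+15): 15 + j50 → |·| = √(15²+50²) = √2725 ≈ 52.202, ∠ = arctan(50/15) ≈ 73.30°
pole (s+200): 200 + j50 → |·| = √(200²+50²) = √42500 ≈ 206.16, ∠ = arctan(50/200) ≈ 14.04°
|L| = 20 · 50.16 / 5.4078e+05 ≈ 0.0018551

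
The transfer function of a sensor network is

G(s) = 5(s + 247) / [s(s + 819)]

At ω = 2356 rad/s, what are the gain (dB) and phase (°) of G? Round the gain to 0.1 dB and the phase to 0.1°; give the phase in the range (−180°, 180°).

-53.9 dB, -76.8°

At s = jω = j2356:
zero (s+247): 247 + j2356 → |·| = √(247²+2356²) = √5611745 ≈ 2368.9, ∠ = arctan(2356/247) ≈ 84.02°
pole (s+819): 819 + j2356 → |·| = √(819²+2356²) = √6221497 ≈ 2494.3, ∠ = arctan(2356/819) ≈ 70.83°
pole at origin: |s| = 2356, ∠ = 90.00° (in denominator)
|G| = 5 · 2368.9 / 5.8766e+06 ≈ 0.0020155
Gain = 20 log₁₀(0.0020155) ≈ -53.91 dB
∠G = 84.02° − 160.83° = -76.81°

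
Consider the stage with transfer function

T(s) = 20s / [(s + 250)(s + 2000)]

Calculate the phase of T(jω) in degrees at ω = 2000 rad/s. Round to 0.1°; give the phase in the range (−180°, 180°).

At s = jω = j2000:
zero at origin: s = j2000 → |·| = 2000, ∠ = 90.00°
pole (s+250): 250 + j2000 → |·| = √(250²+2000²) = √4062500 ≈ 2015.6, ∠ = arctan(2000/250) ≈ 82.87°
pole (s+2000): 2000 + j2000 → |·| = √(2000²+2000²) = √8000000 ≈ 2828.4, ∠ = arctan(2000/2000) ≈ 45.00°
∠T = 90.00° − 127.87° = -37.87°

-37.9°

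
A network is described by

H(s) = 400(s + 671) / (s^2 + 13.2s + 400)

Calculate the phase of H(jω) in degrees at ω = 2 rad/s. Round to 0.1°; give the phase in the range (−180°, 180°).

-3.6°

At s = jω = j2:
zero (s+671): 671 + j2 → |·| = √(671²+2²) = √450245 ≈ 671, ∠ = arctan(2/671) ≈ 0.17°
quadratic: (j2)² + 13.2·j2 + 400 = 396 + j26.4 → |·| ≈ 396.88, ∠ ≈ 3.81°
∠H = 0.17° − 3.81° = -3.64°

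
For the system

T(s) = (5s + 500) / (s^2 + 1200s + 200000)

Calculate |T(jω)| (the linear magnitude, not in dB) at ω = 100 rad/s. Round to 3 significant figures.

Substitute s = j100:
Numerator: 5(j100) + 500 = 500 + j500
Denominator: (j100)^2 + 1200(j100) + 200000 = 190000 + j120000
|N| = √(500² + 500²) ≈ 707.11, ∠N ≈ 45.00°
|D| = √(190000² + 120000²) ≈ 2.2472e+05, ∠D ≈ 32.28°
|T| = 707.11 / 2.2472e+05 ≈ 0.0031466

0.00315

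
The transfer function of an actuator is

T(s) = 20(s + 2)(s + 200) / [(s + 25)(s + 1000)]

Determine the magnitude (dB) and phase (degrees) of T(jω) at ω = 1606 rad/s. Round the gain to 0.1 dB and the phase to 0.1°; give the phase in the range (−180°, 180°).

At s = jω = j1606:
zero (s+2): 2 + j1606 → |·| = √(2²+1606²) = √2579240 ≈ 1606, ∠ = arctan(1606/2) ≈ 89.93°
zero (s+200): 200 + j1606 → |·| = √(200²+1606²) = √2619236 ≈ 1618.4, ∠ = arctan(1606/200) ≈ 82.90°
pole (s+25): 25 + j1606 → |·| = √(25²+1606²) = √2579861 ≈ 1606.2, ∠ = arctan(1606/25) ≈ 89.11°
pole (s+1000): 1000 + j1606 → |·| = √(1000²+1606²) = √3579236 ≈ 1891.9, ∠ = arctan(1606/1000) ≈ 58.09°
|T| = 20 · 2.5992e+06 / 3.0388e+06 ≈ 17.107
Gain = 20 log₁₀(17.107) ≈ 24.66 dB
∠T = 172.83° − 147.20° = 25.63°

24.7 dB, 25.6°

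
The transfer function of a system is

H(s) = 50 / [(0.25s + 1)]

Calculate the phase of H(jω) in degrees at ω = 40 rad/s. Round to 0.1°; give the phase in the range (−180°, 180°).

At ω = 40 rad/s:
pole (1 + j40·0.25) = 1 + j10 → |·| ≈ 10.05, ∠ ≈ 84.29°
∠H = (0°) − (84.29°) = -84.29°

-84.3°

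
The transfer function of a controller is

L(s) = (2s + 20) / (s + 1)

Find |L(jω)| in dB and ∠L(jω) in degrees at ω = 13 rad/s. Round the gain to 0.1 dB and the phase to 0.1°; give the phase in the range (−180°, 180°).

Substitute s = j13:
Numerator: 2(j13) + 20 = 20 + j26
Denominator: (j13) + 1 = 1 + j13
|N| = √(20² + 26²) ≈ 32.802, ∠N ≈ 52.43°
|D| = √(1² + 13²) ≈ 13.038, ∠D ≈ 85.60°
|L| = 32.802 / 13.038 ≈ 2.5159
Gain = 20 log₁₀(2.5159) ≈ 8.01 dB
∠L = 52.43° − 85.60° = -33.17°

8.0 dB, -33.2°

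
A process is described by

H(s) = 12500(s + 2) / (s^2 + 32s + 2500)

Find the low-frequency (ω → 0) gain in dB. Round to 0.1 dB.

H(0) = 12500·2 / 2500 = 10
20 log₁₀(10) ≈ 20.00 dB

20.0 dB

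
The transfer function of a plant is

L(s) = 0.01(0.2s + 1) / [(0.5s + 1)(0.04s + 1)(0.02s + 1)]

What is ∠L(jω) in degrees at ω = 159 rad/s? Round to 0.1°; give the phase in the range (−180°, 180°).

-154.7°

At ω = 159 rad/s:
zero (1 + j159·0.2) = 1 + j31.8 → |·| ≈ 31.816, ∠ ≈ 88.20°
pole (1 + j159·0.5) = 1 + j79.5 → |·| ≈ 79.506, ∠ ≈ 89.28°
pole (1 + j159·0.04) = 1 + j6.36 → |·| ≈ 6.4381, ∠ ≈ 81.06°
pole (1 + j159·0.02) = 1 + j3.18 → |·| ≈ 3.3335, ∠ ≈ 72.54°
∠L = (88.20°) − (89.28° + 81.06° + 72.54°) = -154.68°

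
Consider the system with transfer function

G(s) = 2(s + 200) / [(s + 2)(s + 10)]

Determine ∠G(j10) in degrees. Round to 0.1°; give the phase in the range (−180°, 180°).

-120.8°

At s = jω = j10:
zero (s+200): 200 + j10 → |·| = √(200²+10²) = √40100 ≈ 200.25, ∠ = arctan(10/200) ≈ 2.86°
pole (s+2): 2 + j10 → |·| = √(2²+10²) = √104 ≈ 10.198, ∠ = arctan(10/2) ≈ 78.69°
pole (s+10): 10 + j10 → |·| = √(10²+10²) = √200 ≈ 14.142, ∠ = arctan(10/10) ≈ 45.00°
∠G = 2.86° − 123.69° = -120.83°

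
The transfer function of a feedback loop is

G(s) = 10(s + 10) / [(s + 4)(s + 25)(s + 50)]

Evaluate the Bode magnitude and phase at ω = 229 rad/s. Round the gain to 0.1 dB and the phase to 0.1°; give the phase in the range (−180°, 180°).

At s = jω = j229:
zero (s+10): 10 + j229 → |·| = √(10²+229²) = √52541 ≈ 229.22, ∠ = arctan(229/10) ≈ 87.50°
pole (s+4): 4 + j229 → |·| = √(4²+229²) = √52457 ≈ 229.03, ∠ = arctan(229/4) ≈ 89.00°
pole (s+25): 25 + j229 → |·| = √(25²+229²) = √53066 ≈ 230.36, ∠ = arctan(229/25) ≈ 83.77°
pole (s+50): 50 + j229 → |·| = √(50²+229²) = √54941 ≈ 234.39, ∠ = arctan(229/50) ≈ 77.68°
|G| = 10 · 229.22 / 1.2366e+07 ≈ 0.00018536
Gain = 20 log₁₀(0.00018536) ≈ -74.64 dB
∠G = 87.50° − 250.45° = -162.95°

-74.6 dB, -163.0°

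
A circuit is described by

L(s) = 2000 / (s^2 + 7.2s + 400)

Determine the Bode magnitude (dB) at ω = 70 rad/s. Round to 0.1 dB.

-7.1 dB

At s = jω = j70:
quadratic: (j70)² + 7.2·j70 + 400 = -4500 + j504 → |·| ≈ 4528.1, ∠ ≈ 173.61°
|L| = 2000 / 4528.1 ≈ 0.44169
Gain = 20 log₁₀(0.44169) ≈ -7.10 dB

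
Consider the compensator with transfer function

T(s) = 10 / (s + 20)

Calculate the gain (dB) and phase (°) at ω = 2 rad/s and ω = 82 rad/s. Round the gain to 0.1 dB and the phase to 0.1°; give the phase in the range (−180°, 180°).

Substitute s = j2:
Numerator: 10 = 10 + j0
Denominator: (j2) + 20 = 20 + j2
|N| = √(10² + 0²) ≈ 10, ∠N ≈ 0.00°
|D| = √(20² + 2²) ≈ 20.1, ∠D ≈ 5.71°
|T| = 10 / 20.1 ≈ 0.49751
Gain = 20 log₁₀(0.49751) ≈ -6.06 dB
∠T = 0.00° − 5.71° = -5.71°

Substitute s = j82:
Numerator: 10 = 10 + j0
Denominator: (j82) + 20 = 20 + j82
|N| = √(10² + 0²) ≈ 10, ∠N ≈ 0.00°
|D| = √(20² + 82²) ≈ 84.404, ∠D ≈ 76.29°
|T| = 10 / 84.404 ≈ 0.11848
Gain = 20 log₁₀(0.11848) ≈ -18.53 dB
∠T = 0.00° − 76.29° = -76.29°

ω = 2: -6.1 dB, -5.7°; ω = 82: -18.5 dB, -76.3°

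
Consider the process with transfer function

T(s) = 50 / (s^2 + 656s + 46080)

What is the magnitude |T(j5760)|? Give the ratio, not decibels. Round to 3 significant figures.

Substitute s = j5760:
Numerator: 50 = 50 + j0
Denominator: (j5760)^2 + 656(j5760) + 46080 = -33131520 + j3778560
|N| = √(50² + 0²) ≈ 50, ∠N ≈ 0.00°
|D| = √(33131520² + 3778560²) ≈ 3.3346e+07, ∠D ≈ 173.49°
|T| = 50 / 3.3346e+07 ≈ 1.4994e-06

1.50e-06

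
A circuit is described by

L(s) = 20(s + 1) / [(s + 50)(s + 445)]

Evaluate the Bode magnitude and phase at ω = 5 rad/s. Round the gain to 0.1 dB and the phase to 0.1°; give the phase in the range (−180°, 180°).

-46.8 dB, 72.3°

At s = jω = j5:
zero (s+1): 1 + j5 → |·| = √(1²+5²) = √26 ≈ 5.099, ∠ = arctan(5/1) ≈ 78.69°
pole (s+50): 50 + j5 → |·| = √(50²+5²) = √2525 ≈ 50.249, ∠ = arctan(5/50) ≈ 5.71°
pole (s+445): 445 + j5 → |·| = √(445²+5²) = √198050 ≈ 445.03, ∠ = arctan(5/445) ≈ 0.64°
|L| = 20 · 5.099 / 22362 ≈ 0.0045604
Gain = 20 log₁₀(0.0045604) ≈ -46.82 dB
∠L = 78.69° − 6.35° = 72.34°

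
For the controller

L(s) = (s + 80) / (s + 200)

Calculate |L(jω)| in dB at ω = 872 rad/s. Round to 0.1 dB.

-0.2 dB

At s = jω = j872:
zero (s+80): 80 + j872 → |·| = √(80²+872²) = √766784 ≈ 875.66, ∠ = arctan(872/80) ≈ 84.76°
pole (s+200): 200 + j872 → |·| = √(200²+872²) = √800384 ≈ 894.64, ∠ = arctan(872/200) ≈ 77.08°
|L| = 1 · 875.66 / 894.64 ≈ 0.97878
Gain = 20 log₁₀(0.97878) ≈ -0.19 dB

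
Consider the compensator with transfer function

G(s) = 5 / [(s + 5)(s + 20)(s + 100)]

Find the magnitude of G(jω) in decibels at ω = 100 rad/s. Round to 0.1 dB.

At s = jω = j100:
pole (s+5): 5 + j100 → |·| = √(5²+100²) = √10025 ≈ 100.12, ∠ = arctan(100/5) ≈ 87.14°
pole (s+20): 20 + j100 → |·| = √(20²+100²) = √10400 ≈ 101.98, ∠ = arctan(100/20) ≈ 78.69°
pole (s+100): 100 + j100 → |·| = √(100²+100²) = √20000 ≈ 141.42, ∠ = arctan(100/100) ≈ 45.00°
|G| = 5 / 1.4439e+06 ≈ 3.4628e-06
Gain = 20 log₁₀(3.4628e-06) ≈ -109.21 dB

-109.2 dB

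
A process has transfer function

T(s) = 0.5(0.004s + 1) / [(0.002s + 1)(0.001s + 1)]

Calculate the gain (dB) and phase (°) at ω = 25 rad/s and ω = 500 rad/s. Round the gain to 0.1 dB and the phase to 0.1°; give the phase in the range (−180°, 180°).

ω = 25: -6.0 dB, 1.4°; ω = 500: -3.0 dB, -8.1°

At ω = 25 rad/s:
zero (1 + j25·0.004) = 1 + j0.1 → |·| ≈ 1.005, ∠ ≈ 5.71°
pole (1 + j25·0.002) = 1 + j0.05 → |·| ≈ 1.0012, ∠ ≈ 2.86°
pole (1 + j25·0.001) = 1 + j0.025 → |·| ≈ 1.0003, ∠ ≈ 1.43°
|T| = 0.5 · 1.005 / (1.0012 · 1.0003) ≈ 0.50175
Gain = 20 log₁₀(0.50175) ≈ -5.99 dB
∠T = (5.71°) − (2.86° + 1.43°) = 1.42°

At ω = 500 rad/s:
zero (1 + j500·0.004) = 1 + j2 → |·| ≈ 2.2361, ∠ ≈ 63.43°
pole (1 + j500·0.002) = 1 + j1 → |·| ≈ 1.4142, ∠ ≈ 45.00°
pole (1 + j500·0.001) = 1 + j0.5 → |·| ≈ 1.118, ∠ ≈ 26.57°
|T| = 0.5 · 2.2361 / (1.4142 · 1.118) ≈ 0.70715
Gain = 20 log₁₀(0.70715) ≈ -3.01 dB
∠T = (63.43°) − (45.00° + 26.57°) = -8.14°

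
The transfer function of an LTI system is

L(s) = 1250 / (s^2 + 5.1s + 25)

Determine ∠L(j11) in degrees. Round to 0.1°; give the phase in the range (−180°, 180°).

At s = jω = j11:
quadratic: (j11)² + 5.1·j11 + 25 = -96 + j56.1 → |·| ≈ 111.19, ∠ ≈ 149.70°
∠L = 0.00° − 149.70° = -149.70°

-149.7°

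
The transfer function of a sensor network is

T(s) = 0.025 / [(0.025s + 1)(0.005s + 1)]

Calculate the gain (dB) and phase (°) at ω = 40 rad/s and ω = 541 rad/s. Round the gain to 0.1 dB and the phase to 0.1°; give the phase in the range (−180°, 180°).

At ω = 40 rad/s:
pole (1 + j40·0.025) = 1 + j1 → |·| ≈ 1.4142, ∠ ≈ 45.00°
pole (1 + j40·0.005) = 1 + j0.2 → |·| ≈ 1.0198, ∠ ≈ 11.31°
|T| = 0.025 · 1 / (1.4142 · 1.0198) ≈ 0.017335
Gain = 20 log₁₀(0.017335) ≈ -35.22 dB
∠T = (0°) − (45.00° + 11.31°) = -56.31°

At ω = 541 rad/s:
pole (1 + j541·0.025) = 1 + j13.525 → |·| ≈ 13.562, ∠ ≈ 85.77°
pole (1 + j541·0.005) = 1 + j2.705 → |·| ≈ 2.8839, ∠ ≈ 69.71°
|T| = 0.025 · 1 / (13.562 · 2.8839) ≈ 0.0006392
Gain = 20 log₁₀(0.0006392) ≈ -63.89 dB
∠T = (0°) − (85.77° + 69.71°) = -155.48°

ω = 40: -35.2 dB, -56.3°; ω = 541: -63.9 dB, -155.5°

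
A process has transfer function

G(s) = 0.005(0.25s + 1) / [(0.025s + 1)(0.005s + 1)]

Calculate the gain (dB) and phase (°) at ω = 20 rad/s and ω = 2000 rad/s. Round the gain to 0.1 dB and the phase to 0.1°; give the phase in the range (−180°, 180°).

At ω = 20 rad/s:
zero (1 + j20·0.25) = 1 + j5 → |·| ≈ 5.099, ∠ ≈ 78.69°
pole (1 + j20·0.025) = 1 + j0.5 → |·| ≈ 1.118, ∠ ≈ 26.57°
pole (1 + j20·0.005) = 1 + j0.1 → |·| ≈ 1.005, ∠ ≈ 5.71°
|G| = 0.005 · 5.099 / (1.118 · 1.005) ≈ 0.022691
Gain = 20 log₁₀(0.022691) ≈ -32.88 dB
∠G = (78.69°) − (26.57° + 5.71°) = 46.41°

At ω = 2000 rad/s:
zero (1 + j2000·0.25) = 1 + j500 → |·| ≈ 500, ∠ ≈ 89.89°
pole (1 + j2000·0.025) = 1 + j50 → |·| ≈ 50.01, ∠ ≈ 88.85°
pole (1 + j2000·0.005) = 1 + j10 → |·| ≈ 10.05, ∠ ≈ 84.29°
|G| = 0.005 · 500 / (50.01 · 10.05) ≈ 0.0049741
Gain = 20 log₁₀(0.0049741) ≈ -46.07 dB
∠G = (89.89°) − (88.85° + 84.29°) = -83.25°

ω = 20: -32.9 dB, 46.4°; ω = 2000: -46.1 dB, -83.3°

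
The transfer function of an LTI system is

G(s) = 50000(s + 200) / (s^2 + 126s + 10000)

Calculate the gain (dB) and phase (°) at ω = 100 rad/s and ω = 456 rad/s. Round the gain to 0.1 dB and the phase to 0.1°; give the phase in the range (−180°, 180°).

At s = jω = j100:
zero (s+200): 200 + j100 → |·| = √(200²+100²) = √50000 ≈ 223.61, ∠ = arctan(100/200) ≈ 26.57°
quadratic: (j100)² + 126·j100 + 10000 = 0 + j12600 → |·| ≈ 12600, ∠ ≈ 90.00°
|G| = 50000 · 223.61 / 12600 ≈ 887.34
Gain = 20 log₁₀(887.34) ≈ 58.96 dB
∠G = 26.57° − 90.00° = -63.43°

At s = jω = j456:
zero (s+200): 200 + j456 → |·| = √(200²+456²) = √247936 ≈ 497.93, ∠ = arctan(456/200) ≈ 66.32°
quadratic: (j456)² + 126·j456 + 10000 = -197936 + j57456 → |·| ≈ 2.0611e+05, ∠ ≈ 163.81°
|G| = 50000 · 497.93 / 2.0611e+05 ≈ 120.79
Gain = 20 log₁₀(120.79) ≈ 41.64 dB
∠G = 66.32° − 163.81° = -97.49°

ω = 100: 59.0 dB, -63.4°; ω = 456: 41.6 dB, -97.5°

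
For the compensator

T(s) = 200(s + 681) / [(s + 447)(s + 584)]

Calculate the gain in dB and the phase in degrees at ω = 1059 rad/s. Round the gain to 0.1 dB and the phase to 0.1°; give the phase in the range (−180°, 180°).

At s = jω = j1059:
zero (s+681): 681 + j1059 → |·| = √(681²+1059²) = √1585242 ≈ 1259.1, ∠ = arctan(1059/681) ≈ 57.26°
pole (s+447): 447 + j1059 → |·| = √(447²+1059²) = √1321290 ≈ 1149.5, ∠ = arctan(1059/447) ≈ 67.12°
pole (s+584): 584 + j1059 → |·| = √(584²+1059²) = √1462537 ≈ 1209.4, ∠ = arctan(1059/584) ≈ 61.12°
|T| = 200 · 1259.1 / 1.3902e+06 ≈ 0.18114
Gain = 20 log₁₀(0.18114) ≈ -14.84 dB
∠T = 57.26° − 128.24° = -70.98°

-14.8 dB, -71.0°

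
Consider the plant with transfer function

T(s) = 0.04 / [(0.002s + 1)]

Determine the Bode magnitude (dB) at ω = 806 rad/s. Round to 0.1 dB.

-33.5 dB

At ω = 806 rad/s:
pole (1 + j806·0.002) = 1 + j1.612 → |·| ≈ 1.897, ∠ ≈ 58.19°
|T| = 0.04 · 1 / (1.897) ≈ 0.021086
Gain = 20 log₁₀(0.021086) ≈ -33.52 dB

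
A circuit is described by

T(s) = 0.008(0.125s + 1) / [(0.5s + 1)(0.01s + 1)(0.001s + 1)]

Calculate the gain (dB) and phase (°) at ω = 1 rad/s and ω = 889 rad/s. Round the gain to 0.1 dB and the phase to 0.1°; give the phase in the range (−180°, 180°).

At ω = 1 rad/s:
zero (1 + j1·0.125) = 1 + j0.125 → |·| ≈ 1.0078, ∠ ≈ 7.13°
pole (1 + j1·0.5) = 1 + j0.5 → |·| ≈ 1.118, ∠ ≈ 26.57°
pole (1 + j1·0.01) = 1 + j0.01 → |·| ≈ 1, ∠ ≈ 0.57°
pole (1 + j1·0.001) = 1 + j0.001 → |·| ≈ 1, ∠ ≈ 0.06°
|T| = 0.008 · 1.0078 / (1.118 · 1 · 1) ≈ 0.0072114
Gain = 20 log₁₀(0.0072114) ≈ -42.84 dB
∠T = (7.13°) − (26.57° + 0.57° + 0.06°) = -20.07°

At ω = 889 rad/s:
zero (1 + j889·0.125) = 1 + j111.125 → |·| ≈ 111.13, ∠ ≈ 89.48°
pole (1 + j889·0.5) = 1 + j444.5 → |·| ≈ 444.5, ∠ ≈ 89.87°
pole (1 + j889·0.01) = 1 + j8.89 → |·| ≈ 8.9461, ∠ ≈ 83.58°
pole (1 + j889·0.001) = 1 + j0.889 → |·| ≈ 1.338, ∠ ≈ 41.64°
|T| = 0.008 · 111.13 / (444.5 · 8.9461 · 1.338) ≈ 0.00016709
Gain = 20 log₁₀(0.00016709) ≈ -75.54 dB
∠T = (89.48°) − (89.87° + 83.58° + 41.64°) = -125.61°

ω = 1: -42.8 dB, -20.1°; ω = 889: -75.5 dB, -125.6°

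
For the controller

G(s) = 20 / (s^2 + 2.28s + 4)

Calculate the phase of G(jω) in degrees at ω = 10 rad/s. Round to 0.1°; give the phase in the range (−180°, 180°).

At s = jω = j10:
quadratic: (j10)² + 2.28·j10 + 4 = -96 + j22.8 → |·| ≈ 98.67, ∠ ≈ 166.64°
∠G = 0.00° − 166.64° = -166.64°

-166.6°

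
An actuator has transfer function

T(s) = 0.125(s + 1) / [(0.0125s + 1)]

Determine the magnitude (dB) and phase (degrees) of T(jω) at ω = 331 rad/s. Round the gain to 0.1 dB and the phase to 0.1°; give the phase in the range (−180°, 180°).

19.8 dB, 13.4°

At ω = 331 rad/s:
zero (1 + j331·1) = 1 + j331 → |·| ≈ 331, ∠ ≈ 89.83°
pole (1 + j331·0.0125) = 1 + j4.1375 → |·| ≈ 4.2566, ∠ ≈ 76.41°
|T| = 0.125 · 331 / (4.2566) ≈ 9.7202
Gain = 20 log₁₀(9.7202) ≈ 19.75 dB
∠T = (89.83°) − (76.41°) = 13.42°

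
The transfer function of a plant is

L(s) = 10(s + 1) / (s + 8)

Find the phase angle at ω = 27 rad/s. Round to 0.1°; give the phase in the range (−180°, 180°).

14.4°

At s = jω = j27:
zero (s+1): 1 + j27 → |·| = √(1²+27²) = √730 ≈ 27.019, ∠ = arctan(27/1) ≈ 87.88°
pole (s+8): 8 + j27 → |·| = √(8²+27²) = √793 ≈ 28.16, ∠ = arctan(27/8) ≈ 73.50°
∠L = 87.88° − 73.50° = 14.38°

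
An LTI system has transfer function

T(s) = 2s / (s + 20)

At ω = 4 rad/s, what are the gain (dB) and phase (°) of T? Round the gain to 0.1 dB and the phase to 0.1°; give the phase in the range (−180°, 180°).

At s = jω = j4:
zero at origin: s = j4 → |·| = 4, ∠ = 90.00°
pole (s+20): 20 + j4 → |·| = √(20²+4²) = √416 ≈ 20.396, ∠ = arctan(4/20) ≈ 11.31°
|T| = 2 · 4 / 20.396 ≈ 0.39223
Gain = 20 log₁₀(0.39223) ≈ -8.13 dB
∠T = 90.00° − 11.31° = 78.69°

-8.1 dB, 78.7°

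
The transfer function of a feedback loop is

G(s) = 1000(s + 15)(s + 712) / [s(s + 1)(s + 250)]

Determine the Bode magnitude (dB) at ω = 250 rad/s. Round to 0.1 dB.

At s = jω = j250:
zero (s+15): 15 + j250 → |·| = √(15²+250²) = √62725 ≈ 250.45, ∠ = arctan(250/15) ≈ 86.57°
zero (s+712): 712 + j250 → |·| = √(712²+250²) = √569444 ≈ 754.62, ∠ = arctan(250/712) ≈ 19.35°
pole (s+1): 1 + j250 → |·| = √(1²+250²) = √62501 ≈ 250, ∠ = arctan(250/1) ≈ 89.77°
pole (s+250): 250 + j250 → |·| = √(250²+250²) = √125000 ≈ 353.55, ∠ = arctan(250/250) ≈ 45.00°
pole at origin: |s| = 250, ∠ = 90.00° (in denominator)
|G| = 1000 · 1.8899e+05 / 2.2097e+07 ≈ 8.5527
Gain = 20 log₁₀(8.5527) ≈ 18.64 dB

18.6 dB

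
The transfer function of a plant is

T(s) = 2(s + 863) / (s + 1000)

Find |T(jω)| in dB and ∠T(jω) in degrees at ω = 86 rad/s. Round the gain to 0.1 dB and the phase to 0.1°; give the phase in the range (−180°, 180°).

At s = jω = j86:
zero (s+863): 863 + j86 → |·| = √(863²+86²) = √752165 ≈ 867.27, ∠ = arctan(86/863) ≈ 5.69°
pole (s+1000): 1000 + j86 → |·| = √(1000²+86²) = √1007396 ≈ 1003.7, ∠ = arctan(86/1000) ≈ 4.92°
|T| = 2 · 867.27 / 1003.7 ≈ 1.7281
Gain = 20 log₁₀(1.7281) ≈ 4.75 dB
∠T = 5.69° − 4.92° = 0.77°

4.8 dB, 0.8°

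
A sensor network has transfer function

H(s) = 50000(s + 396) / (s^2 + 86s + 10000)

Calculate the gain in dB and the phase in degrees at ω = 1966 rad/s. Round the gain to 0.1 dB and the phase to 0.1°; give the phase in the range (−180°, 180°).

28.3 dB, -98.9°

At s = jω = j1966:
zero (s+396): 396 + j1966 → |·| = √(396²+1966²) = √4021972 ≈ 2005.5, ∠ = arctan(1966/396) ≈ 78.61°
quadratic: (j1966)² + 86·j1966 + 10000 = -3855156 + j169076 → |·| ≈ 3.8589e+06, ∠ ≈ 177.49°
|H| = 50000 · 2005.5 / 3.8589e+06 ≈ 25.985
Gain = 20 log₁₀(25.985) ≈ 28.29 dB
∠H = 78.61° − 177.49° = -98.88°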